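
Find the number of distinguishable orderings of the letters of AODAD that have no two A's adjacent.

18

Total arrangements of AODAD: 5!/(2!·2!) = 30.
If the two A's are adjacent, glue them into one block, leaving 4 items to arrange: (4)!/(2!) = 12 ways.
Subtracting, 30 − 12 = 18 arrangements keep the A's apart.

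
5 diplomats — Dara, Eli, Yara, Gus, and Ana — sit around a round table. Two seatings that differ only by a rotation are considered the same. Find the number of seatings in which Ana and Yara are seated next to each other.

Glue Ana and Yara into a block (2 internal orders). Seating 4 units around a circle gives (3)! arrangements.
So 2 × (3)! = 2 × 6 = 12.

12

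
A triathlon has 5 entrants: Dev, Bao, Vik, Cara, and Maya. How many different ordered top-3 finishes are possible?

60

There are 5 choices for 1st place, 4 for 2nd, and 3 for 3rd.
That gives 5 × 4 × 3 = 60.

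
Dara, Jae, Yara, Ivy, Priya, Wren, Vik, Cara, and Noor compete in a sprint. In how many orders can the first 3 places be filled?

There are 9 choices for 1st place, 8 for 2nd, and 7 for 3rd.
That gives 9 × 8 × 7 = 504.

504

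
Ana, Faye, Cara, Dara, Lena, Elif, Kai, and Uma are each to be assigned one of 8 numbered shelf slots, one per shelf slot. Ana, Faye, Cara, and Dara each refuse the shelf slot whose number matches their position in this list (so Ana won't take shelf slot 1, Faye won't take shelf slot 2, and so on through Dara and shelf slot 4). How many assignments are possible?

24024

Let Aᵢ (for 1 ≤ i ≤ 4) be the placements that put person i in their forbidden shelf slot. Any j of these fix j positions, leaving (8−j)! ways to fill the rest, and there are C(4,j) ways to pick which j.
By inclusion–exclusion, the number of valid placements is Σ_{j=0}^{4} (−1)^j C(4,j)·(8−j)!.
Computing: 40320 − 20160 + 4320 − 480 + 24 = 24024.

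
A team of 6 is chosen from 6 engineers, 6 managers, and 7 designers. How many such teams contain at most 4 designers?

26873

Split by how many designers are chosen (0 through 4).
Sum: C(7,0)·C(12,6) + C(7,1)·C(12,5) + C(7,2)·C(12,4) + C(7,3)·C(12,3) + C(7,4)·C(12,2) = 924 + 5544 + 10395 + 7700 + 2310 = 26873.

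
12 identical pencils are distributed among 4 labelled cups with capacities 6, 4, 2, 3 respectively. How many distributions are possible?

By stars and bars, unrestricted non-negative solutions to x_1+…+x_4 = 12 number C(12+3,3) = 455.
Subtract solutions that violate a single cap (substitute x_i' = x_i − (cap_i+1)): x_1 ≥ 7 gives C(8,3) = 56; x_2 ≥ 5 gives C(10,3) = 120; x_3 ≥ 3 gives C(12,3) = 220; x_4 ≥ 4 gives C(11,3) = 165. Together 561.
Add back pairs where two caps are both exceeded: 1 + 10 + 4 + 35 + 20 + 56 = 126.
Subtract triples: 0 + 0 + 0 + 1 = 1.
By inclusion–exclusion the count is 455 − 561 + 126 − 1 = 19.

19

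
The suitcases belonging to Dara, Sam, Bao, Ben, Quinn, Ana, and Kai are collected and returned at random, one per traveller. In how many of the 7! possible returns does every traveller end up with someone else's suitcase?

Let Aᵢ be the assignments in which traveller i gets their own suitcase. We want the size of the complement of A₁∪…∪A_7.
By inclusion–exclusion this is Σ_{j=0}^{7} (−1)^j C(7,j)·(7−j)!.
Computing: 5040 − 5040 + 2520 − 840 + 210 − 42 + 7 − 1 = 1854.

1854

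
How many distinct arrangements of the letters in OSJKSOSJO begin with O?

1680

With the first slot taken by O, it remains to arrange the other 8 letters (SJKSOSJO).
Those 8 letters have J appearing twice, O appearing twice, and S appearing 3 times, giving (8)!/(3!·2!·2!) = 1680.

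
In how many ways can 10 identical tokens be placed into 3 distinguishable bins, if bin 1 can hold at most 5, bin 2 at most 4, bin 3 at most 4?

10

Ignoring the caps, the number of non-negative solutions to x_1+…+x_3 = 10 is C(12,2) = 66.
Subtract solutions that violate a single cap (substitute x_i' = x_i − (cap_i+1)): x_1 ≥ 6 gives C(6,2) = 15; x_2 ≥ 5 gives C(7,2) = 21; x_3 ≥ 5 gives C(7,2) = 21. Together 57.
Add back pairs where two caps are both exceeded: 0 + 0 + 1 = 1.
By inclusion–exclusion the count is 66 − 57 + 1 = 10.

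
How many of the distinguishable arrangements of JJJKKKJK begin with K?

Fix K in the first position and arrange the remaining 7 letters.
Those 7 letters have J appearing 4 times and K appearing 3 times, giving (7)!/(4!·3!) = 35.

35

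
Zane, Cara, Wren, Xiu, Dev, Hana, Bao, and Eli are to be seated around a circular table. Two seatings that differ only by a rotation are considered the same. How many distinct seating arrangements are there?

5040

Seat Zane anywhere (absorbing the rotational symmetry), then permute the other 7: (7)! = 5040.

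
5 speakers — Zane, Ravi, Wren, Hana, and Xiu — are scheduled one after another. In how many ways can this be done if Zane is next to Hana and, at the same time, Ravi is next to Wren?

Treat {Zane,Hana} as one block (2 orders) and {Ravi,Wren} as another (2 orders).
That leaves 3 units to arrange: 2 × 2 × 3! = 4 × 6 = 24.

24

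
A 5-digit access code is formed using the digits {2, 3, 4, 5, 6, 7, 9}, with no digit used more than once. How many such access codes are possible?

2520

Choose and order 5 of the 7 symbols: the first digit has 7 options, the next 6, and so on down to 3.
7 × 6 × 5 × 4 × 3 = 2520.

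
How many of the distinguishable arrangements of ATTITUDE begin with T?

With the first slot taken by T, it remains to arrange the other 7 letters (ATITUDE).
Those 7 letters have T appearing twice, giving (7)!/(2!) = 2520.

2520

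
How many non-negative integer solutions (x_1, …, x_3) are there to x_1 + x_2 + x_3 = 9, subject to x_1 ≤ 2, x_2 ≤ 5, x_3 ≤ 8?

Ignoring the caps, the number of non-negative solutions to x_1+…+x_3 = 9 is C(11,2) = 55.
Subtract solutions that violate a single cap (substitute x_i' = x_i − (cap_i+1)): x_1 ≥ 3 gives C(8,2) = 28; x_2 ≥ 6 gives C(5,2) = 10; x_3 ≥ 9 gives C(2,2) = 1. Together 39.
Add back pairs where two caps are both exceeded: 1 + 0 + 0 = 1.
By inclusion–exclusion the count is 55 − 39 + 1 = 17.

17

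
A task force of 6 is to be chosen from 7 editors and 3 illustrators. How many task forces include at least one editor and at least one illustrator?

Unrestricted: C(10,6) = 210 ways to pick any 6 of the 10.
Subtract selections that omit an entire group: no editors → C(3,6) = 0; no illustrators → C(7,6) = 7.
Both groups omitted at once is impossible, so 210 − 7 = 203.

203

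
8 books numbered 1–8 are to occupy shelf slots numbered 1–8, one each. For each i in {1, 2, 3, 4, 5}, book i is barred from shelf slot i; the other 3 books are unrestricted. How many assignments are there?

Let Aᵢ (for 1 ≤ i ≤ 5) be the placements that put book i in its forbidden shelf slot. Any j of these fix j positions, leaving (8−j)! ways to fill the rest, and there are C(5,j) ways to pick which j.
By inclusion–exclusion, the number of valid placements is Σ_{j=0}^{5} (−1)^j C(5,j)·(8−j)!.
Computing: 40320 − 25200 + 7200 − 1200 + 120 − 6 = 21234.

21234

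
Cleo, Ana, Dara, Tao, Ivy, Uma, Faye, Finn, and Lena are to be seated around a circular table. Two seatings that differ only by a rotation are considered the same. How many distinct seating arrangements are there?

Fix one person's seat to break rotational symmetry; the remaining 8 people can be arranged in (8)! = 40320 ways.

40320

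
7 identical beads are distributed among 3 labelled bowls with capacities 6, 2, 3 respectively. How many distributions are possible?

11

Ignoring the caps, the number of non-negative solutions to x_1+…+x_3 = 7 is C(9,2) = 36.
Subtract solutions that violate a single cap (substitute x_i' = x_i − (cap_i+1)): x_1 ≥ 7 gives C(2,2) = 1; x_2 ≥ 3 gives C(6,2) = 15; x_3 ≥ 4 gives C(5,2) = 10. Together 26.
Add back pairs where two caps are both exceeded: 0 + 0 + 1 = 1.
By inclusion–exclusion the count is 36 − 26 + 1 = 11.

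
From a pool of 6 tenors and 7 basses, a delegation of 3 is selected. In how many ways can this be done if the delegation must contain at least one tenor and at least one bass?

With no constraint there are C(13,3) = 286 possible selections.
Subtract selections that omit an entire group: no tenors → C(7,3) = 35; no basses → C(6,3) = 20.
Both groups omitted at once is impossible, so 286 − 55 = 231.

231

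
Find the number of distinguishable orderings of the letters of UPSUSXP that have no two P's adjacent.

450

Total arrangements of UPSUSXP: 7!/(2!·2!·2!) = 630.
If the two P's are adjacent, glue them into one block, leaving 6 items to arrange: (6)!/(2!·2!) = 180 ways.
Subtracting, 630 − 180 = 450 arrangements keep the P's apart.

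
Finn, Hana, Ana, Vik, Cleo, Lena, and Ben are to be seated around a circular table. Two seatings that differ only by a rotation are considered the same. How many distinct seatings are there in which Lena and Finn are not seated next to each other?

All circular seatings of 7 people number (6)! = 720.
Those with Lena next to Finn: fuse the pair into one unit and seat 6 units around a circle — 2·(5)! = 240.
Subtracting, 720 − 240 = 480.

480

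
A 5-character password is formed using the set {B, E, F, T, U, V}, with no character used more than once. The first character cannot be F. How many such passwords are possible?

The first character has 6−1 = 5 choices (anything except F).
The remaining 4 characters are filled from the other 5 symbols without repetition: 5 × 4 × 3 × 2 = 120.
Total: 5 × 120 = 600.

600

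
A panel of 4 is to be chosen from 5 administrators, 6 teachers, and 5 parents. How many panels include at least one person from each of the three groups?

With no constraint there are C(16,4) = 1820 possible selections.
Selections missing a whole group: no administrators → C(11,4) = 330; no teachers → C(10,4) = 210; no parents → C(11,4) = 330.
Add back selections omitting two groups (i.e. drawn from a single group): C(5,4) + C(6,4) + C(5,4) = 25.
By inclusion–exclusion: 1820 − 870 + 25 = 975.

975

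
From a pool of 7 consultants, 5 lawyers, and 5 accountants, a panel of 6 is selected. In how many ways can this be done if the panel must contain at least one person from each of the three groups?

Unrestricted: C(17,6) = 12376 ways to pick any 6 of the 17.
Subtract selections that omit an entire group: no consultants → C(10,6) = 210; no lawyers → C(12,6) = 924; no accountants → C(12,6) = 924.
Add back selections omitting two groups (i.e. drawn from a single group): C(7,6) + C(5,6) + C(5,6) = 7.
By inclusion–exclusion: 12376 − 2058 + 7 = 10325.

10325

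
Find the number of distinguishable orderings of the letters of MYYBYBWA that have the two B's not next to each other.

There are 8!/(3!·2!) = 3360 arrangements of MYYBYBWA in total.
Arrangements with the B's together: treat BB as one letter, giving (7)!/(3!) = 840.
Hence 3360 − 840 = 2520.

2520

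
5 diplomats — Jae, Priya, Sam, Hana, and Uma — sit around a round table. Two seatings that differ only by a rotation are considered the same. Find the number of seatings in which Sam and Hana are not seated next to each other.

Without the restriction there are (4)! = 24 seatings.
Seatings with Sam beside Hana: treat them as a block with 2 internal orders, giving 2 × (3)! = 12.
Subtracting, 24 − 12 = 12.

12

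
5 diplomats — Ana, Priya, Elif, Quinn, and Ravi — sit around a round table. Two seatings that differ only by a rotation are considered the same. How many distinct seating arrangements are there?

Fix one person's seat to break rotational symmetry; the remaining 4 people can be arranged in (4)! = 24 ways.

24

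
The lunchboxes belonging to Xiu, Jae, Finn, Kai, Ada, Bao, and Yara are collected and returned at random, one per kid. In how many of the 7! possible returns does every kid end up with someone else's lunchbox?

1854

This is the derangement count D_7: permutations of 7 items with no fixed point.
By inclusion–exclusion this is Σ_{j=0}^{7} (−1)^j C(7,j)·(7−j)!.
Computing: 5040 − 5040 + 2520 − 840 + 210 − 42 + 7 − 1 = 1854.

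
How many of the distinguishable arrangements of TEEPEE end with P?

With the last slot taken by P, it remains to arrange the other 5 letters (TEEEE).
Those 5 letters have E appearing 4 times, giving (5)!/(4!) = 5.

5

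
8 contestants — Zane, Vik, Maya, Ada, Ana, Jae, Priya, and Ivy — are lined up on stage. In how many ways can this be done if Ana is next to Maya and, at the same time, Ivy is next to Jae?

Treat {Ana,Maya} as one block (2 orders) and {Ivy,Jae} as another (2 orders).
That leaves 6 units to arrange: 2 × 2 × 6! = 4 × 720 = 2880.

2880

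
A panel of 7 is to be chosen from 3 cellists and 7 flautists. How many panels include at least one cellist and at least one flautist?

Total 7-person selections from all 10: C(10,7) = 120.
Selections missing a whole group: no cellists → C(7,7) = 1; no flautists → C(3,7) = 0.
Both groups omitted at once is impossible, so 120 − 1 = 119.

119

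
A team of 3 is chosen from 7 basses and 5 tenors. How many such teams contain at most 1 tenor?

140

Split by how many tenors are chosen (0 through 1).
Sum: C(5,0)·C(7,3) + C(5,1)·C(7,2) = 35 + 105 = 140.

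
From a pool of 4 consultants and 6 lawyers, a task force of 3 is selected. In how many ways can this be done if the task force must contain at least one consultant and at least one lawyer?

Total 3-person selections from all 10: C(10,3) = 120.
Selections missing a whole group: no consultants → C(6,3) = 20; no lawyers → C(4,3) = 4.
Both groups omitted at once is impossible, so 120 − 24 = 96.

96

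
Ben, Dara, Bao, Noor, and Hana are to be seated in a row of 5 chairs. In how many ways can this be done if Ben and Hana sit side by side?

Treat {Ben, Hana} as a single unit. There are 4 units to order, and the pair itself can be ordered 2 ways.
That gives 2 × 4! = 2 × 24 = 48.

48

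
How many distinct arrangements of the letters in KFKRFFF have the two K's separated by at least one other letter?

There are 7!/(4!·2!) = 105 arrangements of KFKRFFF in total.
Arrangements with the K's together: treat KK as one letter, giving (6)!/(4!) = 30.
Hence 105 − 30 = 75.

75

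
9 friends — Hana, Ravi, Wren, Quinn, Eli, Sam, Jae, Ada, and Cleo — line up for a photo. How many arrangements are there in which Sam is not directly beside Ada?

There are 9! = 362880 arrangements in all. If Sam and Ada are adjacent, merging them into one block gives 2·(8)! = 80640 arrangements.
Complementary counting: 362880 − 80640 = 282240.

282240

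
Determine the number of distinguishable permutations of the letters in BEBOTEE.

The 7 letters of BEBOTEE have repeats: B appearing twice and E appearing 3 times.
The number of distinct arrangements is 7!/(3!·2!) = 5040/12 = 420.

420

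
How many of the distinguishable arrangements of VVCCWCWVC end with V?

420

With the last slot taken by V, it remains to arrange the other 8 letters (VCCWCWVC).
Those 8 letters have C appearing 4 times, V appearing twice, and W appearing twice, giving (8)!/(4!·2!·2!) = 420.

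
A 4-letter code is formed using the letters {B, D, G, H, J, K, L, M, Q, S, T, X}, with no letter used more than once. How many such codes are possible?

11880

With no repetition, fill the 4 letters in order: 12 choices, then 11, down to 9.
That product is 12 × 11 × 10 × 9 = 11880.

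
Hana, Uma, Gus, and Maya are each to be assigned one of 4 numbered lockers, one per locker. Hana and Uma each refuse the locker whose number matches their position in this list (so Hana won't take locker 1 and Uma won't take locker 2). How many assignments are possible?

14

Let Aᵢ (for i ∈ {1, 2}) be the placements that put person i in their forbidden locker. Any j of these fix j positions, leaving (4−j)! ways to fill the rest, and there are C(2,j) ways to pick which j.
By inclusion–exclusion, the number of valid placements is Σ_{j=0}^{2} (−1)^j C(2,j)·(4−j)!.
Computing: 24 − 12 + 2 = 14.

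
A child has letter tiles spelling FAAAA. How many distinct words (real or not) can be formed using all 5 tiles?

5

FAAAA has 5 letters with A appearing 4 times.
So there are 5! / (4!) = 5 distinguishable arrangements.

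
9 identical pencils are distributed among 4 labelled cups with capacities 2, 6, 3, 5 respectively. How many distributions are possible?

Without the upper bounds there are C(12,3) = 220 ways to split 9 among 4 cups.
Subtract solutions that violate a single cap (substitute x_i' = x_i − (cap_i+1)): x_1 ≥ 3 gives C(9,3) = 84; x_2 ≥ 7 gives C(5,3) = 10; x_3 ≥ 4 gives C(8,3) = 56; x_4 ≥ 6 gives C(6,3) = 20. Together 170.
Add back pairs where two caps are both exceeded: 0 + 10 + 1 + 0 + 0 + 0 = 11.
By inclusion–exclusion the count is 220 − 170 + 11 = 61.

61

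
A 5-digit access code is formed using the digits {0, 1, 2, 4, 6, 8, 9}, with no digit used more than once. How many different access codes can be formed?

Choose and order 5 of the 7 symbols: the first digit has 7 options, the next 6, and so on down to 3.
7 × 6 × 5 × 4 × 3 = 2520.

2520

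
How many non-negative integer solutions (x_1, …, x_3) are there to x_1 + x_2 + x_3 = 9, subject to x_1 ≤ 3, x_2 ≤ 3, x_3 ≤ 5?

By stars and bars, unrestricted non-negative solutions to x_1+…+x_3 = 9 number C(9+2,2) = 55.
Subtract solutions that violate a single cap (substitute x_i' = x_i − (cap_i+1)): x_1 ≥ 4 gives C(7,2) = 21; x_2 ≥ 4 gives C(7,2) = 21; x_3 ≥ 6 gives C(5,2) = 10. Together 52.
Add back pairs where two caps are both exceeded: 3 + 0 + 0 = 3.
By inclusion–exclusion the count is 55 − 52 + 3 = 6.

6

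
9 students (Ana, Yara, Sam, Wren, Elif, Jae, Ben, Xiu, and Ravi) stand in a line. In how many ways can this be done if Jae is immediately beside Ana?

Treat {Jae, Ana} as a single unit. There are 8 units to order, and the pair itself can be ordered 2 ways.
That gives 2 × 8! = 2 × 40320 = 80640.

80640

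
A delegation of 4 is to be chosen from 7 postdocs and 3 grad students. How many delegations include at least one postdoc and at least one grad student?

175

Total 4-person selections from all 10: C(10,4) = 210.
Selections missing a whole group: no postdocs → C(3,4) = 0; no grad students → C(7,4) = 35.
Both groups omitted at once is impossible, so 210 − 35 = 175.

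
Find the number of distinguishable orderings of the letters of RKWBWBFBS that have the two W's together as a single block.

Treat the 2 copies of W as a single block. The multiset to arrange is then {WW, B, B, B, F, K, R, S}, 8 items in all.
That gives (8)!/(3!) = 6720 arrangements.

6720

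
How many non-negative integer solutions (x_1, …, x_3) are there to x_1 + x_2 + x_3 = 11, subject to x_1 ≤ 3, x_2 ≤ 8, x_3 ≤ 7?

26

Ignoring the caps, the number of non-negative solutions to x_1+…+x_3 = 11 is C(13,2) = 78.
Subtract solutions that violate a single cap (substitute x_i' = x_i − (cap_i+1)): x_1 ≥ 4 gives C(9,2) = 36; x_2 ≥ 9 gives C(4,2) = 6; x_3 ≥ 8 gives C(5,2) = 10. Together 52.
No two caps can be exceeded simultaneously, so the pair terms are all 0.
By inclusion–exclusion the count is 78 − 52 + 0 = 26.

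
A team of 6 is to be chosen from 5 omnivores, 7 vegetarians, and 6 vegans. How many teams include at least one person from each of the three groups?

Total 6-person selections from all 18: C(18,6) = 18564.
Subtract selections that omit an entire group: no omnivores → C(13,6) = 1716; no vegetarians → C(11,6) = 462; no vegans → C(12,6) = 924.
Add back selections omitting two groups (i.e. drawn from a single group): C(5,6) + C(7,6) + C(6,6) = 8.
By inclusion–exclusion: 18564 − 3102 + 8 = 15470.

15470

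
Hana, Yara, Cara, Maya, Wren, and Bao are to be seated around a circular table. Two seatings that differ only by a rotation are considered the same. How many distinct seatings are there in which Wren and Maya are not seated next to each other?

All circular seatings of 6 people number (5)! = 120.
Seatings with Wren beside Maya: treat them as a block with 2 internal orders, giving 2 × (4)! = 48.
Subtracting, 120 − 48 = 72.

72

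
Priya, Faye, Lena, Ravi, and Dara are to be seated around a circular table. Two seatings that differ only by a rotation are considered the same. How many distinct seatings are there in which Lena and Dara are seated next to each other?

12

Glue Lena and Dara into a block (2 internal orders). Seating 4 units around a circle gives (3)! arrangements.
So 2 × (3)! = 2 × 6 = 12.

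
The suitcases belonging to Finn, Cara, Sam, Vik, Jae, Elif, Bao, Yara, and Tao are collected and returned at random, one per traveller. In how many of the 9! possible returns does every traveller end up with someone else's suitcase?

133496

This is the derangement count D_9: permutations of 9 items with no fixed point.
By inclusion–exclusion this is Σ_{j=0}^{9} (−1)^j C(9,j)·(9−j)!.
Computing: 362880 − 362880 + 181440 − 60480 + 15120 − 3024 + 504 − 72 + 9 − 1 = 133496.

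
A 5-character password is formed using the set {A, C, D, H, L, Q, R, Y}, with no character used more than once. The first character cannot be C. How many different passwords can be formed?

5880

The first character has 8−1 = 7 choices (anything except C).
The remaining 4 characters are filled from the other 7 symbols without repetition: 7 × 6 × 5 × 4 = 840.
Total: 7 × 840 = 5880.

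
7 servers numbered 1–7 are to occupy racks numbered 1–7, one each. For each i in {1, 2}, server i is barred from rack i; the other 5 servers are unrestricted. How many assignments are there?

3720

Let Aᵢ (for i ∈ {1, 2}) be the placements that put server i in its forbidden rack. Any j of these fix j positions, leaving (7−j)! ways to fill the rest, and there are C(2,j) ways to pick which j.
By inclusion–exclusion, the number of valid placements is Σ_{j=0}^{2} (−1)^j C(2,j)·(7−j)!.
Computing: 5040 − 1440 + 120 = 3720.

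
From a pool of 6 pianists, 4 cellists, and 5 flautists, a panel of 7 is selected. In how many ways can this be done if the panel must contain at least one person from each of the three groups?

Unrestricted: C(15,7) = 6435 ways to pick any 7 of the 15.
Selections missing a whole group: no pianists → C(9,7) = 36; no cellists → C(11,7) = 330; no flautists → C(10,7) = 120.
Add back selections omitting two groups (i.e. drawn from a single group): C(6,7) + C(4,7) + C(5,7) = 0.
By inclusion–exclusion: 6435 − 486 + 0 = 5949.

5949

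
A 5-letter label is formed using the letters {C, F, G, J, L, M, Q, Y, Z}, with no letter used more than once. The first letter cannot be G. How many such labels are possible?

The first letter has 9−1 = 8 choices (anything except G).
The remaining 4 letters are filled from the other 8 symbols without repetition: 8 × 7 × 6 × 5 = 1680.
Total: 8 × 1680 = 13440.

13440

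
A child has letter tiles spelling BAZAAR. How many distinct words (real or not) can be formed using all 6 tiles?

Letter multiplicities in BAZAAR: A×3, B×1, R×1, Z×1.
Dividing 6! = 720 by 3! = 6 for the repeated letters gives 120.

120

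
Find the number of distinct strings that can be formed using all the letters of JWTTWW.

Letter multiplicities in JWTTWW: J×1, T×2, W×3.
So there are 6! / (3!·2!) = 60 distinguishable arrangements.

60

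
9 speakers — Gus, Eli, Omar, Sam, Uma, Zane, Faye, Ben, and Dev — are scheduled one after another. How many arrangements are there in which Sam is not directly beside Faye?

282240

Of the 9! = 362880 arrangements, those with Sam and Faye adjacent number 2 × 8! = 80640 (treat the pair as a block with 2 internal orders).
Complementary counting: 362880 − 80640 = 282240.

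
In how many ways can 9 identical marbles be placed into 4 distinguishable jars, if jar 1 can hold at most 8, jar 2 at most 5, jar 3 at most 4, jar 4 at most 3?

109

By stars and bars, unrestricted non-negative solutions to x_1+…+x_4 = 9 number C(9+3,3) = 220.
Subtract solutions that violate a single cap (substitute x_i' = x_i − (cap_i+1)): x_1 ≥ 9 gives C(3,3) = 1; x_2 ≥ 6 gives C(6,3) = 20; x_3 ≥ 5 gives C(7,3) = 35; x_4 ≥ 4 gives C(8,3) = 56. Together 112.
Add back pairs where two caps are both exceeded: 0 + 0 + 0 + 0 + 0 + 1 = 1.
By inclusion–exclusion the count is 220 − 112 + 1 = 109.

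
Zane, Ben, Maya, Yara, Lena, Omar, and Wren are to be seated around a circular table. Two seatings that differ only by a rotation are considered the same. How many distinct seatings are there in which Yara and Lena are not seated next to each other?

Without the restriction there are (6)! = 720 seatings.
Seatings with Yara beside Lena: treat them as a block with 2 internal orders, giving 2 × (5)! = 240.
Subtracting, 720 − 240 = 480.

480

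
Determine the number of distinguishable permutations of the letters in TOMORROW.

Letter multiplicities in TOMORROW: M×1, O×3, R×2, T×1, W×1.
The number of distinct arrangements is 8!/(3!·2!) = 40320/12 = 3360.

3360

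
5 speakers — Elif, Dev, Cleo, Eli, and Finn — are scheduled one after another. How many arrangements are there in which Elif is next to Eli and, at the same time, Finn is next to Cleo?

Treat {Elif,Eli} as one block (2 orders) and {Finn,Cleo} as another (2 orders).
That leaves 3 units to arrange: 2 × 2 × 3! = 4 × 6 = 24.

24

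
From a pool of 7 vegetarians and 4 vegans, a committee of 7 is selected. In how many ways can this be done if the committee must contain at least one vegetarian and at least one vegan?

329

Unrestricted: C(11,7) = 330 ways to pick any 7 of the 11.
Subtract selections that omit an entire group: no vegetarians → C(4,7) = 0; no vegans → C(7,7) = 1.
Both groups omitted at once is impossible, so 330 − 1 = 329.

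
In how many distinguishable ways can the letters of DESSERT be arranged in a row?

The 7 letters of DESSERT have repeats: E appearing twice and S appearing twice.
The number of distinct arrangements is 7!/(2!·2!) = 5040/4 = 1260.

1260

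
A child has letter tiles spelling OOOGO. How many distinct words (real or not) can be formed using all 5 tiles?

5

The 5 letters of OOOGO have repeats: O appearing 4 times.
So there are 5! / (4!) = 5 distinguishable arrangements.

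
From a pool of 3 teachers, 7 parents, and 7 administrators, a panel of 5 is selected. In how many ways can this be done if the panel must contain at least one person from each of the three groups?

Unrestricted: C(17,5) = 6188 ways to pick any 5 of the 17.
Subtract selections that omit an entire group: no teachers → C(14,5) = 2002; no parents → C(10,5) = 252; no administrators → C(10,5) = 252.
Add back selections omitting two groups (i.e. drawn from a single group): C(3,5) + C(7,5) + C(7,5) = 42.
By inclusion–exclusion: 6188 − 2506 + 42 = 3724.

3724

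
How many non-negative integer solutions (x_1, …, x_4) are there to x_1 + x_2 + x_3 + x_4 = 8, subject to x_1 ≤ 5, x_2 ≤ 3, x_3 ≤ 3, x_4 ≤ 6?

By stars and bars, unrestricted non-negative solutions to x_1+…+x_4 = 8 number C(8+3,3) = 165.
Subtract solutions that violate a single cap (substitute x_i' = x_i − (cap_i+1)): x_1 ≥ 6 gives C(5,3) = 10; x_2 ≥ 4 gives C(7,3) = 35; x_3 ≥ 4 gives C(7,3) = 35; x_4 ≥ 7 gives C(4,3) = 4. Together 84.
Add back pairs where two caps are both exceeded: 0 + 0 + 0 + 1 + 0 + 0 = 1.
By inclusion–exclusion the count is 165 − 84 + 1 = 82.

82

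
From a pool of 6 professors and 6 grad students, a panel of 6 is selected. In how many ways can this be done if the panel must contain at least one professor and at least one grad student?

922

With no constraint there are C(12,6) = 924 possible selections.
Subtract selections that omit an entire group: no professors → C(6,6) = 1; no grad students → C(6,6) = 1.
Both groups omitted at once is impossible, so 924 − 2 = 922.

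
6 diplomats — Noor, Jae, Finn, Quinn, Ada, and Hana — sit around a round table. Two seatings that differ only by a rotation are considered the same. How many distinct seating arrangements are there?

120

Around a circle, 6 distinct people have 6!/6 = (5)! = 120 rotationally distinct seatings.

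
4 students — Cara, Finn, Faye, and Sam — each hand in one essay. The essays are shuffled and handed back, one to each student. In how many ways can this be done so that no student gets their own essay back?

This is the derangement count D_4: permutations of 4 items with no fixed point.
By inclusion–exclusion this is Σ_{j=0}^{4} (−1)^j C(4,j)·(4−j)!.
Computing: 24 − 24 + 12 − 4 + 1 = 9.

9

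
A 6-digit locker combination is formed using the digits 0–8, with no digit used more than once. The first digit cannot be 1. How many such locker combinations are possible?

The first digit has 9−1 = 8 choices (anything except 1).
The remaining 5 digits are filled from the other 8 symbols without repetition: 8 × 7 × 6 × 5 × 4 = 6720.
Total: 8 × 6720 = 53760.

53760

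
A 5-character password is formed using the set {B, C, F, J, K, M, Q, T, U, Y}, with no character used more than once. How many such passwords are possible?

Choose and order 5 of the 10 symbols: the first character has 10 options, the next 9, and so on down to 6.
That product is 10 × 9 × 8 × 7 × 6 = 30240.

30240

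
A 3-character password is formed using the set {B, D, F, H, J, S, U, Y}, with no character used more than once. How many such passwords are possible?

336

Choose and order 3 of the 8 symbols: the first character has 8 options, the next 7, then 6.
8 × 7 × 6 = 336.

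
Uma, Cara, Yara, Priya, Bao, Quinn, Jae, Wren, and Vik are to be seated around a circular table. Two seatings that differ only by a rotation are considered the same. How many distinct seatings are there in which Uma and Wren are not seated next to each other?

30240

Without the restriction there are (8)! = 40320 seatings.
Those with Uma next to Wren: fuse the pair into one unit and seat 8 units around a circle — 2·(7)! = 10080.
Subtracting, 40320 − 10080 = 30240.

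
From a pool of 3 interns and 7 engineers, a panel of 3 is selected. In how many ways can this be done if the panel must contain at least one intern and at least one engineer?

84

Unrestricted: C(10,3) = 120 ways to pick any 3 of the 10.
Subtract selections that omit an entire group: no interns → C(7,3) = 35; no engineers → C(3,3) = 1.
Both groups omitted at once is impossible, so 120 − 36 = 84.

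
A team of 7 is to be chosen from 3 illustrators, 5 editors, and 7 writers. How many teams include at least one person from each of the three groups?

5516

Unrestricted: C(15,7) = 6435 ways to pick any 7 of the 15.
Subtract selections that omit an entire group: no illustrators → C(12,7) = 792; no editors → C(10,7) = 120; no writers → C(8,7) = 8.
Add back selections omitting two groups (i.e. drawn from a single group): C(3,7) + C(5,7) + C(7,7) = 1.
By inclusion–exclusion: 6435 − 920 + 1 = 5516.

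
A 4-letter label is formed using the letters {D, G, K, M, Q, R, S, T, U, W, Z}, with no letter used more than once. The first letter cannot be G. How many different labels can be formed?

The first letter has 11−1 = 10 choices (anything except G).
The remaining 3 letters are filled from the other 10 symbols without repetition: 10 × 9 × 8 = 720.
Total: 10 × 720 = 7200.

7200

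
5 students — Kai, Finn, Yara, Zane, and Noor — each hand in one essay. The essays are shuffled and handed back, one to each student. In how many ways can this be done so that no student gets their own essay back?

44

Let Aᵢ be the assignments in which student i gets their own essay. We want the size of the complement of A₁∪…∪A_5.
By inclusion–exclusion this is Σ_{j=0}^{5} (−1)^j C(5,j)·(5−j)!.
Computing: 120 − 120 + 60 − 20 + 5 − 1 = 44.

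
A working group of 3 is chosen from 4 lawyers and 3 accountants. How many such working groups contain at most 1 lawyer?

13

Split by how many lawyers are chosen (0 through 1).
Sum: C(4,0)·C(3,3) + C(4,1)·C(3,2) = 1 + 12 = 13.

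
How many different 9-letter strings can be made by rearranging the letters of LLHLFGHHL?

The 9 letters of LLHLFGHHL have repeats: H appearing 3 times and L appearing 4 times.
Dividing 9! = 362880 by 4!·3! = 144 for the repeated letters gives 2520.

2520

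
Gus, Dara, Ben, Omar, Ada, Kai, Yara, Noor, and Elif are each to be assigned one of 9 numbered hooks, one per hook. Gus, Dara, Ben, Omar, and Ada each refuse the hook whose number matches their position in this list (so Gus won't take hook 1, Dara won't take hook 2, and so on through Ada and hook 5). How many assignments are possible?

205056

Let Aᵢ (for 1 ≤ i ≤ 5) be the placements that put person i in their forbidden hook. Any j of these fix j positions, leaving (9−j)! ways to fill the rest, and there are C(5,j) ways to pick which j.
By inclusion–exclusion, the number of valid placements is Σ_{j=0}^{5} (−1)^j C(5,j)·(9−j)!.
Computing: 362880 − 201600 + 50400 − 7200 + 600 − 24 = 205056.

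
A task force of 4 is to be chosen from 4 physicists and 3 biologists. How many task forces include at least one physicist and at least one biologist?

Total 4-person selections from all 7: C(7,4) = 35.
Subtract selections that omit an entire group: no physicists → C(3,4) = 0; no biologists → C(4,4) = 1.
Both groups omitted at once is impossible, so 35 − 1 = 34.

34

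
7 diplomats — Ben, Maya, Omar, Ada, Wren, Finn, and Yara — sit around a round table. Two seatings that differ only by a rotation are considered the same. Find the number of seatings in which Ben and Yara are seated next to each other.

240

Treat {Ben, Yara} as one unit (2 internal orders) and seat the resulting 6 units around the table: (5)! circular arrangements.
So 2 × (5)! = 2 × 120 = 240.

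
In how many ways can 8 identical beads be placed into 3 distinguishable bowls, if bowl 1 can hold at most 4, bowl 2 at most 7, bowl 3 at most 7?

Ignoring the caps, the number of non-negative solutions to x_1+…+x_3 = 8 is C(10,2) = 45.
Subtract solutions that violate a single cap (substitute x_i' = x_i − (cap_i+1)): x_1 ≥ 5 gives C(5,2) = 10; x_2 ≥ 8 gives C(2,2) = 1; x_3 ≥ 8 gives C(2,2) = 1. Together 12.
No two caps can be exceeded simultaneously, so the pair terms are all 0.
By inclusion–exclusion the count is 45 − 12 + 0 = 33.

33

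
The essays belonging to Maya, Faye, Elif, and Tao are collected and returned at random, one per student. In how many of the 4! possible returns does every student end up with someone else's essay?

9

This is the derangement count D_4: permutations of 4 items with no fixed point.
By inclusion–exclusion this is Σ_{j=0}^{4} (−1)^j C(4,j)·(4−j)!.
Computing: 24 − 24 + 12 − 4 + 1 = 9.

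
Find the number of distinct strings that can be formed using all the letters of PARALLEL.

3360

Letter multiplicities in PARALLEL: A×2, E×1, L×3, P×1, R×1.
Dividing 8! = 40320 by 3!·2! = 12 for the repeated letters gives 3360.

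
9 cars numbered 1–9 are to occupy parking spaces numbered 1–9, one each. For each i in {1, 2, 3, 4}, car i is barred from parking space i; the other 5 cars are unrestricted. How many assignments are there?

229080

Let Aᵢ (for 1 ≤ i ≤ 4) be the placements that put car i in its forbidden parking space. Any j of these fix j positions, leaving (9−j)! ways to fill the rest, and there are C(4,j) ways to pick which j.
By inclusion–exclusion, the number of valid placements is Σ_{j=0}^{4} (−1)^j C(4,j)·(9−j)!.
Computing: 362880 − 161280 + 30240 − 2880 + 120 = 229080.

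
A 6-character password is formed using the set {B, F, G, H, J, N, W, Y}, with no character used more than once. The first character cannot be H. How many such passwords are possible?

17640

The first character has 8−1 = 7 choices (anything except H).
The remaining 5 characters are filled from the other 7 symbols without repetition: 7 × 6 × 5 × 4 × 3 = 2520.
Total: 7 × 2520 = 17640.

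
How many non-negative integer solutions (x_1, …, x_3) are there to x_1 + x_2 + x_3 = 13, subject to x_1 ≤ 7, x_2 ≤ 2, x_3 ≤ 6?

Ignoring the caps, the number of non-negative solutions to x_1+…+x_3 = 13 is C(15,2) = 105.
Subtract solutions that violate a single cap (substitute x_i' = x_i − (cap_i+1)): x_1 ≥ 8 gives C(7,2) = 21; x_2 ≥ 3 gives C(12,2) = 66; x_3 ≥ 7 gives C(8,2) = 28. Together 115.
Add back pairs where two caps are both exceeded: 6 + 0 + 10 = 16.
By inclusion–exclusion the count is 105 − 115 + 16 = 6.

6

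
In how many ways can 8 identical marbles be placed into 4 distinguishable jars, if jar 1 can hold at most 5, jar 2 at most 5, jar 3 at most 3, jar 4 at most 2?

Without the upper bounds there are C(11,3) = 165 ways to split 8 among 4 jars.
Subtract solutions that violate a single cap (substitute x_i' = x_i − (cap_i+1)): x_1 ≥ 6 gives C(5,3) = 10; x_2 ≥ 6 gives C(5,3) = 10; x_3 ≥ 4 gives C(7,3) = 35; x_4 ≥ 3 gives C(8,3) = 56. Together 111.
Add back pairs where two caps are both exceeded: 0 + 0 + 0 + 0 + 0 + 4 = 4.
By inclusion–exclusion the count is 165 − 111 + 4 = 58.

58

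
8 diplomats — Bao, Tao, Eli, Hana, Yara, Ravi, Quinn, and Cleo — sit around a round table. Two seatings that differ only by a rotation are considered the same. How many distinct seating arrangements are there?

Fix one person's seat to break rotational symmetry; the remaining 7 people can be arranged in (7)! = 5040 ways.

5040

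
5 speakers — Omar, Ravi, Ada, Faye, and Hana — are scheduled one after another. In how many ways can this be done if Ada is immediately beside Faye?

Glue Ada and Faye into one block (2 internal orders), leaving 4 units to arrange in a row.
So the count is 2·(4)! = 48.

48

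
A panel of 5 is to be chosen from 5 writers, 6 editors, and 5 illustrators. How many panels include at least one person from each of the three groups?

3200

Total 5-person selections from all 16: C(16,5) = 4368.
Subtract selections that omit an entire group: no writers → C(11,5) = 462; no editors → C(10,5) = 252; no illustrators → C(11,5) = 462.
Add back selections omitting two groups (i.e. drawn from a single group): C(5,5) + C(6,5) + C(5,5) = 8.
By inclusion–exclusion: 4368 − 1176 + 8 = 3200.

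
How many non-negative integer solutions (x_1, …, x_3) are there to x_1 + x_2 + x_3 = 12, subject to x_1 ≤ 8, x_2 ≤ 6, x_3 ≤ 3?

18

Without the upper bounds there are C(14,2) = 91 ways to split 12 among 3 variables.
Subtract solutions that violate a single cap (substitute x_i' = x_i − (cap_i+1)): x_1 ≥ 9 gives C(5,2) = 10; x_2 ≥ 7 gives C(7,2) = 21; x_3 ≥ 4 gives C(10,2) = 45. Together 76.
Add back pairs where two caps are both exceeded: 0 + 0 + 3 = 3.
By inclusion–exclusion the count is 91 − 76 + 3 = 18.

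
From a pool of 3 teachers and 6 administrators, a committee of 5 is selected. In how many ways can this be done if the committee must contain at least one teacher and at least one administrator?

Total 5-person selections from all 9: C(9,5) = 126.
Subtract selections that omit an entire group: no teachers → C(6,5) = 6; no administrators → C(3,5) = 0.
Both groups omitted at once is impossible, so 126 − 6 = 120.

120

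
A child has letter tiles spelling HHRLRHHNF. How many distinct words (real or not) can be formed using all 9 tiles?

7560

Letter multiplicities in HHRLRHHNF: F×1, H×4, L×1, N×1, R×2.
The number of distinct arrangements is 9!/(4!·2!) = 362880/48 = 7560.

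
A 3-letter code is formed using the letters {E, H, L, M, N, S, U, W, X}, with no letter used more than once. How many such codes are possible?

504

With no repetition, fill the 3 letters in order: 9 choices, then 8, down to 7.
That product is 9 × 8 × 7 = 504.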